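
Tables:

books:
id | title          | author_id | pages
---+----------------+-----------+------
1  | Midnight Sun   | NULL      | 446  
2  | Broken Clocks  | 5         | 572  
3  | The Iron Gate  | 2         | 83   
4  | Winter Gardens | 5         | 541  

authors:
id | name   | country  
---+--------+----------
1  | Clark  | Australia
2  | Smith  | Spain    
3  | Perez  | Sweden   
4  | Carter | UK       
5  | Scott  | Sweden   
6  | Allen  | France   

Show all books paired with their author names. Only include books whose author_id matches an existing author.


INNER JOIN keeps only books rows whose author_id matches an id in authors. Walk through each book:
  - book 1 (Midnight Sun): author_id=NULL, no match -> dropped
  - book 2 (Broken Clocks): author_id=5 -> matches Scott
  - book 3 (The Iron Gate): author_id=2 -> matches Smith
  - book 4 (Winter Gardens): author_id=5 -> matches Scott
So 1 of 4 rows is dropped.

SQL:
SELECT a.title, b.name AS author
FROM books a
INNER JOIN authors b ON a.author_id = b.id

Result:
title          | author
---------------+-------
Broken Clocks  | Scott 
The Iron Gate  | Smith 
Winter Gardens | Scott 


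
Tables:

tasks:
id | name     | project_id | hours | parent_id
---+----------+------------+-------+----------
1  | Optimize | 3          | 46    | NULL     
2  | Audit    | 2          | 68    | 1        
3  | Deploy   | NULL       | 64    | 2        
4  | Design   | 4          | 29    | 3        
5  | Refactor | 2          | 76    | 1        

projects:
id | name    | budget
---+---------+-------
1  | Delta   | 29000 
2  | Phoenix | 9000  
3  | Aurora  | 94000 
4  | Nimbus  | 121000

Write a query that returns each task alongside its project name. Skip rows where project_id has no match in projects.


INNER JOIN keeps only tasks rows whose project_id matches an id in projects. Walk through each task:
  - task 1 (Optimize): project_id=3 -> matches Aurora
  - task 2 (Audit): project_id=2 -> matches Phoenix
  - task 3 (Deploy): project_id=NULL, no match -> dropped
  - task 4 (Design): project_id=4 -> matches Nimbus
  - task 5 (Refactor): project_id=2 -> matches Phoenix
So 1 of 5 rows is dropped.

SQL:
SELECT a.name, b.name AS project
FROM tasks a
INNER JOIN projects b ON a.project_id = b.id

Result:
name     | project
---------+--------
Optimize | Aurora 
Audit    | Phoenix
Design   | Nimbus 
Refactor | Phoenix


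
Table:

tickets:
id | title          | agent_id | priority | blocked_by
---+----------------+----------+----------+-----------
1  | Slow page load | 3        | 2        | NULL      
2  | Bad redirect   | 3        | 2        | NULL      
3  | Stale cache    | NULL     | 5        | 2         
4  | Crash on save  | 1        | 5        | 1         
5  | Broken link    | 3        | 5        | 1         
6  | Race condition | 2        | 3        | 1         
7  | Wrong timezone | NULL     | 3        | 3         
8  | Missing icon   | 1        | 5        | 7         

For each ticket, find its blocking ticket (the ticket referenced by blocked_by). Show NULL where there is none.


This is a self-join: tickets is joined to a second copy of itself, matching each row's blocked_by to another row's id. Use LEFT JOIN so rows with blocked_by=NULL are kept.
  - ticket 1 (Slow page load): blocked_by=NULL -> NULL
  - ticket 2 (Bad redirect): blocked_by=NULL -> NULL
  - ticket 3 (Stale cache): blocked_by=2 -> Bad redirect
  - ticket 4 (Crash on save): blocked_by=1 -> Slow page load
  - ticket 5 (Broken link): blocked_by=1 -> Slow page load
  - ticket 6 (Race condition): blocked_by=1 -> Slow page load
  - ticket 7 (Wrong timezone): blocked_by=3 -> Stale cache
  - ticket 8 (Missing icon): blocked_by=7 -> Wrong timezone

SQL:
SELECT a.title AS item, b.title AS blocked_by
FROM tickets a
LEFT JOIN tickets b ON a.blocked_by = b.id

Result:
item           | blocked_by    
---------------+---------------
Slow page load | NULL          
Bad redirect   | NULL          
Stale cache    | Bad redirect  
Crash on save  | Slow page load
Broken link    | Slow page load
Race condition | Slow page load
Wrong timezone | Stale cache   
Missing icon   | Wrong timezone


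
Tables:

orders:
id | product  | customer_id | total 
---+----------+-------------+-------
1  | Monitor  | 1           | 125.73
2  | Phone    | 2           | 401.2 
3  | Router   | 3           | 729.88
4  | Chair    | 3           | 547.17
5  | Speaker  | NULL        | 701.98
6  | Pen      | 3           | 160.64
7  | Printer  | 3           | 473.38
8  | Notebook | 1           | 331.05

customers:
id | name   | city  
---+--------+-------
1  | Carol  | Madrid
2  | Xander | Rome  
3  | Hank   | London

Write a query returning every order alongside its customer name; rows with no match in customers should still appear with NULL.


LEFT JOIN keeps every row from orders (the left table); where customer_id has no match in customers, the customer columns become NULL. Walk through each order:
  - order 1 (Monitor): customer_id=1 -> matches Carol
  - order 2 (Phone): customer_id=2 -> matches Xander
  - order 3 (Router): customer_id=3 -> matches Hank
  - order 4 (Chair): customer_id=3 -> matches Hank
  - order 5 (Speaker): customer_id=NULL, no match -> kept with NULL
  - order 6 (Pen): customer_id=3 -> matches Hank
  - order 7 (Printer): customer_id=3 -> matches Hank
  - order 8 (Notebook): customer_id=1 -> matches Carol
All 8 rows appear; 1 has NULL customer.

SQL:
SELECT a.product, b.name AS customer
FROM orders a
LEFT JOIN customers b ON a.customer_id = b.id

Result:
product  | customer
---------+---------
Monitor  | Carol   
Phone    | Xander  
Router   | Hank    
Chair    | Hank    
Speaker  | NULL    
Pen      | Hank    
Printer  | Hank    
Notebook | Carol   


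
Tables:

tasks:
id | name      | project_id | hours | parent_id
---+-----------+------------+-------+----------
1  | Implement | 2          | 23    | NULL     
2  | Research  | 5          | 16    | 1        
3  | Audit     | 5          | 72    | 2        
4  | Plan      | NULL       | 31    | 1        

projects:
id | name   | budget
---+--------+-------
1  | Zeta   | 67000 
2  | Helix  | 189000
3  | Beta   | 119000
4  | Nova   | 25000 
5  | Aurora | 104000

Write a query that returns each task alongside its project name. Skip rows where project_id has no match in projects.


INNER JOIN keeps only tasks rows whose project_id matches an id in projects. Walk through each task:
  - task 1 (Implement): project_id=2 -> matches Helix
  - task 2 (Research): project_id=5 -> matches Aurora
  - task 3 (Audit): project_id=5 -> matches Aurora
  - task 4 (Plan): project_id=NULL, no match -> dropped
So 1 of 4 rows is dropped.

SQL:
SELECT a.name, b.name AS project
FROM tasks a
INNER JOIN projects b ON a.project_id = b.id

Result:
name      | project
----------+--------
Implement | Helix  
Research  | Aurora 
Audit     | Aurora 


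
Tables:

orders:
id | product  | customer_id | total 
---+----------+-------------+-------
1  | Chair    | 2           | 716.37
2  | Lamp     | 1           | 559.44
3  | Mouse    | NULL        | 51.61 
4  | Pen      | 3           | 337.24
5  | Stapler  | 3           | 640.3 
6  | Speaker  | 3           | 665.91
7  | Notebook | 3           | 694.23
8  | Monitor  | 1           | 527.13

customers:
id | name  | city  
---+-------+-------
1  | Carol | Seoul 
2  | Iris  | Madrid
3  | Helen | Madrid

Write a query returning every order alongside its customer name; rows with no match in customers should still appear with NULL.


LEFT JOIN keeps every row from orders (the left table); where customer_id has no match in customers, the customer columns become NULL. Walk through each order:
  - order 1 (Chair): customer_id=2 -> matches Iris
  - order 2 (Lamp): customer_id=1 -> matches Carol
  - order 3 (Mouse): customer_id=NULL, no match -> kept with NULL
  - order 4 (Pen): customer_id=3 -> matches Helen
  - order 5 (Stapler): customer_id=3 -> matches Helen
  - order 6 (Speaker): customer_id=3 -> matches Helen
  - order 7 (Notebook): customer_id=3 -> matches Helen
  - order 8 (Monitor): customer_id=1 -> matches Carol
All 8 rows appear; 1 has NULL customer.

SQL:
SELECT a.product, b.name AS customer
FROM orders a
LEFT JOIN customers b ON a.customer_id = b.id

Result:
product  | customer
---------+---------
Chair    | Iris    
Lamp     | Carol   
Mouse    | NULL    
Pen      | Helen   
Stapler  | Helen   
Speaker  | Helen   
Notebook | Helen   
Monitor  | Carol   


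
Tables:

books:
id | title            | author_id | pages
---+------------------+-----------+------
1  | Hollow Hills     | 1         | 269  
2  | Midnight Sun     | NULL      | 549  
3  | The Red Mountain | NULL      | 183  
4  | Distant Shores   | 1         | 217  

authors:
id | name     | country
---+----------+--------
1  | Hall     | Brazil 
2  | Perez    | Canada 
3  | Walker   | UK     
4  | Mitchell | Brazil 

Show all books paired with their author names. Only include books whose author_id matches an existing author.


INNER JOIN keeps only books rows whose author_id matches an id in authors. Walk through each book:
  - book 1 (Hollow Hills): author_id=1 -> matches Hall
  - book 2 (Midnight Sun): author_id=NULL, no match -> dropped
  - book 3 (The Red Mountain): author_id=NULL, no match -> dropped
  - book 4 (Distant Shores): author_id=1 -> matches Hall
So 2 of 4 rows are dropped.

SQL:
SELECT a.title, b.name AS author
FROM books a
INNER JOIN authors b ON a.author_id = b.id

Result:
title          | author
---------------+-------
Hollow Hills   | Hall  
Distant Shores | Hall  


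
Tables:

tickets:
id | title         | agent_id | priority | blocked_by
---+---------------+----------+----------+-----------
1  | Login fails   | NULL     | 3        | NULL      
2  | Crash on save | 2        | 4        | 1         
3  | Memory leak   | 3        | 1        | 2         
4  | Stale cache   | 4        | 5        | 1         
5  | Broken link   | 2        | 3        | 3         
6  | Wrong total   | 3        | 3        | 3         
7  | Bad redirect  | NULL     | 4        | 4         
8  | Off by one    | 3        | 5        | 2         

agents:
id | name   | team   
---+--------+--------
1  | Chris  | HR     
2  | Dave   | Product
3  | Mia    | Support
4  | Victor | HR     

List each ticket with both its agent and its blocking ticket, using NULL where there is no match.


Two LEFT JOINs from the same base table tickets: one to agents via agent_id, one to tickets itself via blocked_by. Both are LEFT so every ticket is preserved.
Match against agents:
  - ticket 1 (Login fails): agent_id=NULL, no match -> kept with NULL
  - ticket 2 (Crash on save): agent_id=2 -> matches Dave
  - ticket 3 (Memory leak): agent_id=3 -> matches Mia
  - ticket 4 (Stale cache): agent_id=4 -> matches Victor
  - ticket 5 (Broken link): agent_id=2 -> matches Dave
  - ticket 6 (Wrong total): agent_id=3 -> matches Mia
  - ticket 7 (Bad redirect): agent_id=NULL, no match -> kept with NULL
  - ticket 8 (Off by one): agent_id=3 -> matches Mia
Match against tickets (self):
  - ticket 1 (Login fails): blocked_by=NULL -> NULL
  - ticket 2 (Crash on save): blocked_by=1 -> Login fails
  - ticket 3 (Memory leak): blocked_by=2 -> Crash on save
  - ticket 4 (Stale cache): blocked_by=1 -> Login fails
  - ticket 5 (Broken link): blocked_by=3 -> Memory leak
  - ticket 6 (Wrong total): blocked_by=3 -> Memory leak
  - ticket 7 (Bad redirect): blocked_by=4 -> Stale cache
  - ticket 8 (Off by one): blocked_by=2 -> Crash on save

SQL:
SELECT a.title, b.name AS agent, c.title AS blocked_by
FROM tickets a
LEFT JOIN agents b ON a.agent_id = b.id
LEFT JOIN tickets c ON a.blocked_by = c.id

Result:
title         | agent  | blocked_by   
--------------+--------+--------------
Login fails   | NULL   | NULL         
Crash on save | Dave   | Login fails  
Memory leak   | Mia    | Crash on save
Stale cache   | Victor | Login fails  
Broken link   | Dave   | Memory leak  
Wrong total   | Mia    | Memory leak  
Bad redirect  | NULL   | Stale cache  
Off by one    | Mia    | Crash on save


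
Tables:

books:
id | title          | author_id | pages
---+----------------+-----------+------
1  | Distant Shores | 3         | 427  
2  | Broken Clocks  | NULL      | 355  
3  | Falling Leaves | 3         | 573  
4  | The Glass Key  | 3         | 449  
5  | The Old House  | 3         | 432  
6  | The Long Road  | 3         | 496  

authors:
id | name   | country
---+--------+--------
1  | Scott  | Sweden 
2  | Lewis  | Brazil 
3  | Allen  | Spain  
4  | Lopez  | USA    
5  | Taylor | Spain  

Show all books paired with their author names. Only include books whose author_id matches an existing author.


INNER JOIN keeps only books rows whose author_id matches an id in authors. Walk through each book:
  - book 1 (Distant Shores): author_id=3 -> matches Allen
  - book 2 (Broken Clocks): author_id=NULL, no match -> dropped
  - book 3 (Falling Leaves): author_id=3 -> matches Allen
  - book 4 (The Glass Key): author_id=3 -> matches Allen
  - book 5 (The Old House): author_id=3 -> matches Allen
  - book 6 (The Long Road): author_id=3 -> matches Allen
So 1 of 6 rows is dropped.

SQL:
SELECT a.title, b.name AS author
FROM books a
INNER JOIN authors b ON a.author_id = b.id

Result:
title          | author
---------------+-------
Distant Shores | Allen 
Falling Leaves | Allen 
The Glass Key  | Allen 
The Old House  | Allen 
The Long Road  | Allen 


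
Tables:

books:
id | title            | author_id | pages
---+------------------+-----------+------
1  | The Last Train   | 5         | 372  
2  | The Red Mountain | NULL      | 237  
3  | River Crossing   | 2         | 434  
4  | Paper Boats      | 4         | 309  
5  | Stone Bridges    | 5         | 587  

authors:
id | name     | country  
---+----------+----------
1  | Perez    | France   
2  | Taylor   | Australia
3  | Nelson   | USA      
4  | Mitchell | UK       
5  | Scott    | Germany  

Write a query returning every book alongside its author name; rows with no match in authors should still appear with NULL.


LEFT JOIN keeps every row from books (the left table); where author_id has no match in authors, the author columns become NULL. Walk through each book:
  - book 1 (The Last Train): author_id=5 -> matches Scott
  - book 2 (The Red Mountain): author_id=NULL, no match -> kept with NULL
  - book 3 (River Crossing): author_id=2 -> matches Taylor
  - book 4 (Paper Boats): author_id=4 -> matches Mitchell
  - book 5 (Stone Bridges): author_id=5 -> matches Scott
All 5 rows appear; 1 has NULL author.

SQL:
SELECT a.title, b.name AS author
FROM books a
LEFT JOIN authors b ON a.author_id = b.id

Result:
title            | author  
-----------------+---------
The Last Train   | Scott   
The Red Mountain | NULL    
River Crossing   | Taylor  
Paper Boats      | Mitchell
Stone Bridges    | Scott   


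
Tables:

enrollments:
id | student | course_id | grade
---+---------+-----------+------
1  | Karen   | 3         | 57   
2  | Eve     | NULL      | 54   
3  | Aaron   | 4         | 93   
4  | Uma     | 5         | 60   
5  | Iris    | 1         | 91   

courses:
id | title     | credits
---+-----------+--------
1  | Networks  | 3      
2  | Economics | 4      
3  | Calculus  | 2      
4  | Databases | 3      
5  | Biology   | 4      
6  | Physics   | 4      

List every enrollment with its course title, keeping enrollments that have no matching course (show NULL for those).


LEFT JOIN keeps every row from enrollments (the left table); where course_id has no match in courses, the course columns become NULL. Walk through each enrollment:
  - enrollment 1 (Karen): course_id=3 -> matches Calculus
  - enrollment 2 (Eve): course_id=NULL, no match -> kept with NULL
  - enrollment 3 (Aaron): course_id=4 -> matches Databases
  - enrollment 4 (Uma): course_id=5 -> matches Biology
  - enrollment 5 (Iris): course_id=1 -> matches Networks
All 5 rows appear; 1 has NULL course.

SQL:
SELECT a.student, b.title AS course
FROM enrollments a
LEFT JOIN courses b ON a.course_id = b.id

Result:
student | course   
--------+----------
Karen   | Calculus 
Eve     | NULL     
Aaron   | Databases
Uma     | Biology  
Iris    | Networks 


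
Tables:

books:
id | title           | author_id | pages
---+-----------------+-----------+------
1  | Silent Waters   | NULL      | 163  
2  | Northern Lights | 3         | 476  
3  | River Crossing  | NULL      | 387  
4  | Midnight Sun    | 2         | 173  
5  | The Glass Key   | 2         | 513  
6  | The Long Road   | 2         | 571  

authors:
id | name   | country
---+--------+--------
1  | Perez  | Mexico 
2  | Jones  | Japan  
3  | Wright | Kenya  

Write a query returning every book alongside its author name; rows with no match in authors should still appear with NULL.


LEFT JOIN keeps every row from books (the left table); where author_id has no match in authors, the author columns become NULL. Walk through each book:
  - book 1 (Silent Waters): author_id=NULL, no match -> kept with NULL
  - book 2 (Northern Lights): author_id=3 -> matches Wright
  - book 3 (River Crossing): author_id=NULL, no match -> kept with NULL
  - book 4 (Midnight Sun): author_id=2 -> matches Jones
  - book 5 (The Glass Key): author_id=2 -> matches Jones
  - book 6 (The Long Road): author_id=2 -> matches Jones
All 6 rows appear; 2 have NULL author.

SQL:
SELECT a.title, b.name AS author
FROM books a
LEFT JOIN authors b ON a.author_id = b.id

Result:
title           | author
----------------+-------
Silent Waters   | NULL  
Northern Lights | Wright
River Crossing  | NULL  
Midnight Sun    | Jones 
The Glass Key   | Jones 
The Long Road   | Jones 


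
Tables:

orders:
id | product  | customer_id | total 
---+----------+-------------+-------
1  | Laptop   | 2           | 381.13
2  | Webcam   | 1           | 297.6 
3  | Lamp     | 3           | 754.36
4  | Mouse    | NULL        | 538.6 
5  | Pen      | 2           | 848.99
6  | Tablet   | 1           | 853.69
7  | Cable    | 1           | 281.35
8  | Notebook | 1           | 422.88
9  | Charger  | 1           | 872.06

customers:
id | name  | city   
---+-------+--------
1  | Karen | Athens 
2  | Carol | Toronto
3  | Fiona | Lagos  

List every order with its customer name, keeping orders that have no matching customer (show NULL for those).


LEFT JOIN keeps every row from orders (the left table); where customer_id has no match in customers, the customer columns become NULL. Walk through each order:
  - order 1 (Laptop): customer_id=2 -> matches Carol
  - order 2 (Webcam): customer_id=1 -> matches Karen
  - order 3 (Lamp): customer_id=3 -> matches Fiona
  - order 4 (Mouse): customer_id=NULL, no match -> kept with NULL
  - order 5 (Pen): customer_id=2 -> matches Carol
  - order 6 (Tablet): customer_id=1 -> matches Karen
  - order 7 (Cable): customer_id=1 -> matches Karen
  - order 8 (Notebook): customer_id=1 -> matches Karen
  - order 9 (Charger): customer_id=1 -> matches Karen
All 9 rows appear; 1 has NULL customer.

SQL:
SELECT a.product, b.name AS customer
FROM orders a
LEFT JOIN customers b ON a.customer_id = b.id

Result:
product  | customer
---------+---------
Laptop   | Carol   
Webcam   | Karen   
Lamp     | Fiona   
Mouse    | NULL    
Pen      | Carol   
Tablet   | Karen   
Cable    | Karen   
Notebook | Karen   
Charger  | Karen   


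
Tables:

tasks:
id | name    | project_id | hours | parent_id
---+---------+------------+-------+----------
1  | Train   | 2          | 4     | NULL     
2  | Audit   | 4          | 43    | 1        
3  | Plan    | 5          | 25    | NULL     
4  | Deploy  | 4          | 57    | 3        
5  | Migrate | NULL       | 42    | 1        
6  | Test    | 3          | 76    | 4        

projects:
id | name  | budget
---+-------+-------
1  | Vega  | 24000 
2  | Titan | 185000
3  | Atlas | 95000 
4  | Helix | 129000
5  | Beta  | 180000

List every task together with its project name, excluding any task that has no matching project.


INNER JOIN keeps only tasks rows whose project_id matches an id in projects. Walk through each task:
  - task 1 (Train): project_id=2 -> matches Titan
  - task 2 (Audit): project_id=4 -> matches Helix
  - task 3 (Plan): project_id=5 -> matches Beta
  - task 4 (Deploy): project_id=4 -> matches Helix
  - task 5 (Migrate): project_id=NULL, no match -> dropped
  - task 6 (Test): project_id=3 -> matches Atlas
So 1 of 6 rows is dropped.

SQL:
SELECT a.name, b.name AS project
FROM tasks a
INNER JOIN projects b ON a.project_id = b.id

Result:
name   | project
-------+--------
Train  | Titan  
Audit  | Helix  
Plan   | Beta   
Deploy | Helix  
Test   | Atlas  


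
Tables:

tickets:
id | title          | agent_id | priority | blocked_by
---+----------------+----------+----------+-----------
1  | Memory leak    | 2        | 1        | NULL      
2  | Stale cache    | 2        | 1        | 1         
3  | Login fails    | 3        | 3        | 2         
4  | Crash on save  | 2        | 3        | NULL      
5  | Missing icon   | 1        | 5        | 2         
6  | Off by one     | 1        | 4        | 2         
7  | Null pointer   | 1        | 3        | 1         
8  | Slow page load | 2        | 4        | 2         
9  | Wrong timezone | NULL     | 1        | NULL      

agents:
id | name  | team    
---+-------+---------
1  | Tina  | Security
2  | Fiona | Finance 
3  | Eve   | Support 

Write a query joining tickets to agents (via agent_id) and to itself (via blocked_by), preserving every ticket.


Two LEFT JOINs from the same base table tickets: one to agents via agent_id, one to tickets itself via blocked_by. Both are LEFT so every ticket is preserved.
Match against agents:
  - ticket 1 (Memory leak): agent_id=2 -> matches Fiona
  - ticket 2 (Stale cache): agent_id=2 -> matches Fiona
  - ticket 3 (Login fails): agent_id=3 -> matches Eve
  - ticket 4 (Crash on save): agent_id=2 -> matches Fiona
  - ticket 5 (Missing icon): agent_id=1 -> matches Tina
  - ticket 6 (Off by one): agent_id=1 -> matches Tina
  - ticket 7 (Null pointer): agent_id=1 -> matches Tina
  - ticket 8 (Slow page load): agent_id=2 -> matches Fiona
  - ticket 9 (Wrong timezone): agent_id=NULL, no match -> kept with NULL
Match against tickets (self):
  - ticket 1 (Memory leak): blocked_by=NULL -> NULL
  - ticket 2 (Stale cache): blocked_by=1 -> Memory leak
  - ticket 3 (Login fails): blocked_by=2 -> Stale cache
  - ticket 4 (Crash on save): blocked_by=NULL -> NULL
  - ticket 5 (Missing icon): blocked_by=2 -> Stale cache
  - ticket 6 (Off by one): blocked_by=2 -> Stale cache
  - ticket 7 (Null pointer): blocked_by=1 -> Memory leak
  - ticket 8 (Slow page load): blocked_by=2 -> Stale cache
  - ticket 9 (Wrong timezone): blocked_by=NULL -> NULL

SQL:
SELECT a.title, b.name AS agent, c.title AS blocked_by
FROM tickets a
LEFT JOIN agents b ON a.agent_id = b.id
LEFT JOIN tickets c ON a.blocked_by = c.id

Result:
title          | agent | blocked_by 
---------------+-------+------------
Memory leak    | Fiona | NULL       
Stale cache    | Fiona | Memory leak
Login fails    | Eve   | Stale cache
Crash on save  | Fiona | NULL       
Missing icon   | Tina  | Stale cache
Off by one     | Tina  | Stale cache
Null pointer   | Tina  | Memory leak
Slow page load | Fiona | Stale cache
Wrong timezone | NULL  | NULL       


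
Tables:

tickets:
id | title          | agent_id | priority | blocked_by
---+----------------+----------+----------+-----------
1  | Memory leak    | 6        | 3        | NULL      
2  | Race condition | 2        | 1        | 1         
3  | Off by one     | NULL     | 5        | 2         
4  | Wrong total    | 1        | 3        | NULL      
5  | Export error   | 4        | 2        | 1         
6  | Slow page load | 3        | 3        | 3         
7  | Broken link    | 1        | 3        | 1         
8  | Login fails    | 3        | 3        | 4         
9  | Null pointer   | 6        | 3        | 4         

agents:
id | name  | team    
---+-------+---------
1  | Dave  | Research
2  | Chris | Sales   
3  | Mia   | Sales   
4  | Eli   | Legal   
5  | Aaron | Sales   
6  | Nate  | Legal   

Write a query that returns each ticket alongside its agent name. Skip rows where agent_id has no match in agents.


INNER JOIN keeps only tickets rows whose agent_id matches an id in agents. Walk through each ticket:
  - ticket 1 (Memory leak): agent_id=6 -> matches Nate
  - ticket 2 (Race condition): agent_id=2 -> matches Chris
  - ticket 3 (Off by one): agent_id=NULL, no match -> dropped
  - ticket 4 (Wrong total): agent_id=1 -> matches Dave
  - ticket 5 (Export error): agent_id=4 -> matches Eli
  - ticket 6 (Slow page load): agent_id=3 -> matches Mia
  - ticket 7 (Broken link): agent_id=1 -> matches Dave
  - ticket 8 (Login fails): agent_id=3 -> matches Mia
  - ticket 9 (Null pointer): agent_id=6 -> matches Nate
So 1 of 9 rows is dropped.

SQL:
SELECT a.title, b.name AS agent
FROM tickets a
INNER JOIN agents b ON a.agent_id = b.id

Result:
title          | agent
---------------+------
Memory leak    | Nate 
Race condition | Chris
Wrong total    | Dave 
Export error   | Eli  
Slow page load | Mia  
Broken link    | Dave 
Login fails    | Mia  
Null pointer   | Nate 


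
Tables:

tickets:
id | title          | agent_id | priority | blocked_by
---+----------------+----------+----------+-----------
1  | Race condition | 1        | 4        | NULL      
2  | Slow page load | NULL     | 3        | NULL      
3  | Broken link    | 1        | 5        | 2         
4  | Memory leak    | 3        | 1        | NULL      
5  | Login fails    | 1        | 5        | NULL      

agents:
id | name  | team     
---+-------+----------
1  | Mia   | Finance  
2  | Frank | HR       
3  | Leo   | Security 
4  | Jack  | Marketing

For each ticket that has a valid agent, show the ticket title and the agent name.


INNER JOIN keeps only tickets rows whose agent_id matches an id in agents. Walk through each ticket:
  - ticket 1 (Race condition): agent_id=1 -> matches Mia
  - ticket 2 (Slow page load): agent_id=NULL, no match -> dropped
  - ticket 3 (Broken link): agent_id=1 -> matches Mia
  - ticket 4 (Memory leak): agent_id=3 -> matches Leo
  - ticket 5 (Login fails): agent_id=1 -> matches Mia
So 1 of 5 rows is dropped.

SQL:
SELECT a.title, b.name AS agent
FROM tickets a
INNER JOIN agents b ON a.agent_id = b.id

Result:
title          | agent
---------------+------
Race condition | Mia  
Broken link    | Mia  
Memory leak    | Leo  
Login fails    | Mia  


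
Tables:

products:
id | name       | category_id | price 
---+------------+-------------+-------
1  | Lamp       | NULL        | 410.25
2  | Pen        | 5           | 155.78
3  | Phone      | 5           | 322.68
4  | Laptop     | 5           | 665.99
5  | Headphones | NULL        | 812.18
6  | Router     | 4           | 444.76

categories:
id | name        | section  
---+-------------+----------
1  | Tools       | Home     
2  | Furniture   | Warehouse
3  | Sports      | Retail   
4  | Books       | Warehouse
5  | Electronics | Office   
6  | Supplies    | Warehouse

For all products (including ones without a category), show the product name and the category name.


LEFT JOIN keeps every row from products (the left table); where category_id has no match in categories, the category columns become NULL. Walk through each product:
  - product 1 (Lamp): category_id=NULL, no match -> kept with NULL
  - product 2 (Pen): category_id=5 -> matches Electronics
  - product 3 (Phone): category_id=5 -> matches Electronics
  - product 4 (Laptop): category_id=5 -> matches Electronics
  - product 5 (Headphones): category_id=NULL, no match -> kept with NULL
  - product 6 (Router): category_id=4 -> matches Books
All 6 rows appear; 2 have NULL category.

SQL:
SELECT a.name, b.name AS category
FROM products a
LEFT JOIN categories b ON a.category_id = b.id

Result:
name       | category   
-----------+------------
Lamp       | NULL       
Pen        | Electronics
Phone      | Electronics
Laptop     | Electronics
Headphones | NULL       
Router     | Books      


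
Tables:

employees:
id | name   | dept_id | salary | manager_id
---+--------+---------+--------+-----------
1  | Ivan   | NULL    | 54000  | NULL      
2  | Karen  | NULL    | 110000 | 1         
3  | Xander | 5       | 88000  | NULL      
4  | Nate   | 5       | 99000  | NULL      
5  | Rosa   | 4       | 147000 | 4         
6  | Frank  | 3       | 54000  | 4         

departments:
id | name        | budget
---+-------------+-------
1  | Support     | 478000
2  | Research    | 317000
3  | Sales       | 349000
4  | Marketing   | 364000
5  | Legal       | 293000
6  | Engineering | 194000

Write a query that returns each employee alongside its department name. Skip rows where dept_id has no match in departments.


INNER JOIN keeps only employees rows whose dept_id matches an id in departments. Walk through each employee:
  - employee 1 (Ivan): dept_id=NULL, no match -> dropped
  - employee 2 (Karen): dept_id=NULL, no match -> dropped
  - employee 3 (Xander): dept_id=5 -> matches Legal
  - employee 4 (Nate): dept_id=5 -> matches Legal
  - employee 5 (Rosa): dept_id=4 -> matches Marketing
  - employee 6 (Frank): dept_id=3 -> matches Sales
So 2 of 6 rows are dropped.

SQL:
SELECT a.name, b.name AS department
FROM employees a
INNER JOIN departments b ON a.dept_id = b.id

Result:
name   | department
-------+-----------
Xander | Legal     
Nate   | Legal     
Rosa   | Marketing 
Frank  | Sales     


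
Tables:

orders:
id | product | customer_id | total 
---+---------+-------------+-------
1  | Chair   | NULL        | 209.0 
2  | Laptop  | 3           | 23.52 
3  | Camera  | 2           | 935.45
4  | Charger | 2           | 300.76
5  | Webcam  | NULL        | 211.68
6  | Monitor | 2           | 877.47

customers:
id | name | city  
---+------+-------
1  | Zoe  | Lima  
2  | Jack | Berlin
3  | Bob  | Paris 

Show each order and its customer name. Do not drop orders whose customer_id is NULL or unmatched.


LEFT JOIN keeps every row from orders (the left table); where customer_id has no match in customers, the customer columns become NULL. Walk through each order:
  - order 1 (Chair): customer_id=NULL, no match -> kept with NULL
  - order 2 (Laptop): customer_id=3 -> matches Bob
  - order 3 (Camera): customer_id=2 -> matches Jack
  - order 4 (Charger): customer_id=2 -> matches Jack
  - order 5 (Webcam): customer_id=NULL, no match -> kept with NULL
  - order 6 (Monitor): customer_id=2 -> matches Jack
All 6 rows appear; 2 have NULL customer.

SQL:
SELECT a.product, b.name AS customer
FROM orders a
LEFT JOIN customers b ON a.customer_id = b.id

Result:
product | customer
--------+---------
Chair   | NULL    
Laptop  | Bob     
Camera  | Jack    
Charger | Jack    
Webcam  | NULL    
Monitor | Jack    


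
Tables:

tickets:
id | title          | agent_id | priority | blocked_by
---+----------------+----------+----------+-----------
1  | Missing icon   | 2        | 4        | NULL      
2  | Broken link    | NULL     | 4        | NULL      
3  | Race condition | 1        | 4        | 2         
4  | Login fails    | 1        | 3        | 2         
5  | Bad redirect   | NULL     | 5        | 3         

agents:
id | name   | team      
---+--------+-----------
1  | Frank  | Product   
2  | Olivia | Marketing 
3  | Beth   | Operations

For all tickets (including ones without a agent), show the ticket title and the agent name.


LEFT JOIN keeps every row from tickets (the left table); where agent_id has no match in agents, the agent columns become NULL. Walk through each ticket:
  - ticket 1 (Missing icon): agent_id=2 -> matches Olivia
  - ticket 2 (Broken link): agent_id=NULL, no match -> kept with NULL
  - ticket 3 (Race condition): agent_id=1 -> matches Frank
  - ticket 4 (Login fails): agent_id=1 -> matches Frank
  - ticket 5 (Bad redirect): agent_id=NULL, no match -> kept with NULL
All 5 rows appear; 2 have NULL agent.

SQL:
SELECT a.title, b.name AS agent
FROM tickets a
LEFT JOIN agents b ON a.agent_id = b.id

Result:
title          | agent 
---------------+-------
Missing icon   | Olivia
Broken link    | NULL  
Race condition | Frank 
Login fails    | Frank 
Bad redirect   | NULL  


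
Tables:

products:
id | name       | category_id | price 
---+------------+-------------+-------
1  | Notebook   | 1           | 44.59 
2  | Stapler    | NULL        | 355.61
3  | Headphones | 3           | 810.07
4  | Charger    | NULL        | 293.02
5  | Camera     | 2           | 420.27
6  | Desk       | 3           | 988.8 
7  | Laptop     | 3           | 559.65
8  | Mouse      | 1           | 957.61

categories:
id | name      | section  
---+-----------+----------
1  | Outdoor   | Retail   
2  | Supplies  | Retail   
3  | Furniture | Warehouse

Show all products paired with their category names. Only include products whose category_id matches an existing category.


INNER JOIN keeps only products rows whose category_id matches an id in categories. Walk through each product:
  - product 1 (Notebook): category_id=1 -> matches Outdoor
  - product 2 (Stapler): category_id=NULL, no match -> dropped
  - product 3 (Headphones): category_id=3 -> matches Furniture
  - product 4 (Charger): category_id=NULL, no match -> dropped
  - product 5 (Camera): category_id=2 -> matches Supplies
  - product 6 (Desk): category_id=3 -> matches Furniture
  - product 7 (Laptop): category_id=3 -> matches Furniture
  - product 8 (Mouse): category_id=1 -> matches Outdoor
So 2 of 8 rows are dropped.

SQL:
SELECT a.name, b.name AS category
FROM products a
INNER JOIN categories b ON a.category_id = b.id

Result:
name       | category 
-----------+----------
Notebook   | Outdoor  
Headphones | Furniture
Camera     | Supplies 
Desk       | Furniture
Laptop     | Furniture
Mouse      | Outdoor  


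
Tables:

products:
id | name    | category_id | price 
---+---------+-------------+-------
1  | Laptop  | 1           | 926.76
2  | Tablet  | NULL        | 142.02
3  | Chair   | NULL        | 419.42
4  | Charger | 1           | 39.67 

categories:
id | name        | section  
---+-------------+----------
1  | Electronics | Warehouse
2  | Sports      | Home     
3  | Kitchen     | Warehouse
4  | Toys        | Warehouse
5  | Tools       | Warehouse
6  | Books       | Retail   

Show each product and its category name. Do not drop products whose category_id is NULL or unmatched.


LEFT JOIN keeps every row from products (the left table); where category_id has no match in categories, the category columns become NULL. Walk through each product:
  - product 1 (Laptop): category_id=1 -> matches Electronics
  - product 2 (Tablet): category_id=NULL, no match -> kept with NULL
  - product 3 (Chair): category_id=NULL, no match -> kept with NULL
  - product 4 (Charger): category_id=1 -> matches Electronics
All 4 rows appear; 2 have NULL category.

SQL:
SELECT a.name, b.name AS category
FROM products a
LEFT JOIN categories b ON a.category_id = b.id

Result:
name    | category   
--------+------------
Laptop  | Electronics
Tablet  | NULL       
Chair   | NULL       
Charger | Electronics


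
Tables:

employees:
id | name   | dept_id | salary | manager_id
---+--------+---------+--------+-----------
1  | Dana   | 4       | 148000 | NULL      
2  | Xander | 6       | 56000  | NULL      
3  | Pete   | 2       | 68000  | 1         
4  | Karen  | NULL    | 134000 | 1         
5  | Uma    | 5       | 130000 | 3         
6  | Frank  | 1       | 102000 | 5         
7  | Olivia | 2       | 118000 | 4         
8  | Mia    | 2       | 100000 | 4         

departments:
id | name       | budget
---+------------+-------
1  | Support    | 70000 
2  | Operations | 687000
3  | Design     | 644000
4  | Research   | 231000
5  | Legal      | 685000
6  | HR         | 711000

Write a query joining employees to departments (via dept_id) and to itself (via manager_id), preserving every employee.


Two LEFT JOINs from the same base table employees: one to departments via dept_id, one to employees itself via manager_id. Both are LEFT so every employee is preserved.
Match against departments:
  - employee 1 (Dana): dept_id=4 -> matches Research
  - employee 2 (Xander): dept_id=6 -> matches HR
  - employee 3 (Pete): dept_id=2 -> matches Operations
  - employee 4 (Karen): dept_id=NULL, no match -> kept with NULL
  - employee 5 (Uma): dept_id=5 -> matches Legal
  - employee 6 (Frank): dept_id=1 -> matches Support
  - employee 7 (Olivia): dept_id=2 -> matches Operations
  - employee 8 (Mia): dept_id=2 -> matches Operations
Match against employees (self):
  - employee 1 (Dana): manager_id=NULL -> NULL
  - employee 2 (Xander): manager_id=NULL -> NULL
  - employee 3 (Pete): manager_id=1 -> Dana
  - employee 4 (Karen): manager_id=1 -> Dana
  - employee 5 (Uma): manager_id=3 -> Pete
  - employee 6 (Frank): manager_id=5 -> Uma
  - employee 7 (Olivia): manager_id=4 -> Karen
  - employee 8 (Mia): manager_id=4 -> Karen

SQL:
SELECT a.name, b.name AS department, c.name AS manager
FROM employees a
LEFT JOIN departments b ON a.dept_id = b.id
LEFT JOIN employees c ON a.manager_id = c.id

Result:
name   | department | manager
-------+------------+--------
Dana   | Research   | NULL   
Xander | HR         | NULL   
Pete   | Operations | Dana   
Karen  | NULL       | Dana   
Uma    | Legal      | Pete   
Frank  | Support    | Uma    
Olivia | Operations | Karen  
Mia    | Operations | Karen  


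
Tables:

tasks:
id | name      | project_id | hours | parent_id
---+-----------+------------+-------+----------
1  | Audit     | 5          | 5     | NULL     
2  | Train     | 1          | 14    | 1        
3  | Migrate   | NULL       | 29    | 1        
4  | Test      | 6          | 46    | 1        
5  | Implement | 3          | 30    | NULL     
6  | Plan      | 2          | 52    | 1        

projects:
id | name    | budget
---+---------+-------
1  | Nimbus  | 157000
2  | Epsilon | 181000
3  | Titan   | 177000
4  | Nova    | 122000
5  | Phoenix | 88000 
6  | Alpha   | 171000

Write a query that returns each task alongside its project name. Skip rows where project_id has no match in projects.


INNER JOIN keeps only tasks rows whose project_id matches an id in projects. Walk through each task:
  - task 1 (Audit): project_id=5 -> matches Phoenix
  - task 2 (Train): project_id=1 -> matches Nimbus
  - task 3 (Migrate): project_id=NULL, no match -> dropped
  - task 4 (Test): project_id=6 -> matches Alpha
  - task 5 (Implement): project_id=3 -> matches Titan
  - task 6 (Plan): project_id=2 -> matches Epsilon
So 1 of 6 rows is dropped.

SQL:
SELECT a.name, b.name AS project
FROM tasks a
INNER JOIN projects b ON a.project_id = b.id

Result:
name      | project
----------+--------
Audit     | Phoenix
Train     | Nimbus 
Test      | Alpha  
Implement | Titan  
Plan      | Epsilon


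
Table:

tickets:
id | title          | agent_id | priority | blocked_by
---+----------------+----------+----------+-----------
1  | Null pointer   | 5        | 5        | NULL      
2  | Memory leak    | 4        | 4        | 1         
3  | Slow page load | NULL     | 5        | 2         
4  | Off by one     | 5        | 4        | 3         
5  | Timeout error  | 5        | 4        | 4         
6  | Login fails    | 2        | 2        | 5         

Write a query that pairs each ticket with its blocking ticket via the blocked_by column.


This is a self-join: tickets is joined to a second copy of itself, matching each row's blocked_by to another row's id. Use LEFT JOIN so rows with blocked_by=NULL are kept.
  - ticket 1 (Null pointer): blocked_by=NULL -> NULL
  - ticket 2 (Memory leak): blocked_by=1 -> Null pointer
  - ticket 3 (Slow page load): blocked_by=2 -> Memory leak
  - ticket 4 (Off by one): blocked_by=3 -> Slow page load
  - ticket 5 (Timeout error): blocked_by=4 -> Off by one
  - ticket 6 (Login fails): blocked_by=5 -> Timeout error

SQL:
SELECT a.title AS item, b.title AS blocked_by
FROM tickets a
LEFT JOIN tickets b ON a.blocked_by = b.id

Result:
item           | blocked_by    
---------------+---------------
Null pointer   | NULL          
Memory leak    | Null pointer  
Slow page load | Memory leak   
Off by one     | Slow page load
Timeout error  | Off by one    
Login fails    | Timeout error 


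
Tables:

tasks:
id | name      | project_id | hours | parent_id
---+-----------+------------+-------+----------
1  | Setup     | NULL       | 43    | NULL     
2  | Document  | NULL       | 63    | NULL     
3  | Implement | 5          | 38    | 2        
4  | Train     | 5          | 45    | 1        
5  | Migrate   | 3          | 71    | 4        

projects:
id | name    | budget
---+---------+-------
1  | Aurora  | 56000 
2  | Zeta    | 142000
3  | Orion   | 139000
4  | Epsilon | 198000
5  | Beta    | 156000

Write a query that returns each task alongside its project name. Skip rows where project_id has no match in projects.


INNER JOIN keeps only tasks rows whose project_id matches an id in projects. Walk through each task:
  - task 1 (Setup): project_id=NULL, no match -> dropped
  - task 2 (Document): project_id=NULL, no match -> dropped
  - task 3 (Implement): project_id=5 -> matches Beta
  - task 4 (Train): project_id=5 -> matches Beta
  - task 5 (Migrate): project_id=3 -> matches Orion
So 2 of 5 rows are dropped.

SQL:
SELECT a.name, b.name AS project
FROM tasks a
INNER JOIN projects b ON a.project_id = b.id

Result:
name      | project
----------+--------
Implement | Beta   
Train     | Beta   
Migrate   | Orion  
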